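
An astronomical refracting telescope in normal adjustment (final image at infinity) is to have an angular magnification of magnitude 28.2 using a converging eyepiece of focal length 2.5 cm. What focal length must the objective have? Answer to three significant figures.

|M| = f_obj/|f_eye|, so f_obj = |M| x |f_eye| = 28.2 x 2.5 = 70.500 cm.

70.5 cm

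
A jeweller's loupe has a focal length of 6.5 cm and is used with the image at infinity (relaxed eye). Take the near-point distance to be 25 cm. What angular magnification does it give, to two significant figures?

M = D/f = 25/6.5 = 3.846.

3.8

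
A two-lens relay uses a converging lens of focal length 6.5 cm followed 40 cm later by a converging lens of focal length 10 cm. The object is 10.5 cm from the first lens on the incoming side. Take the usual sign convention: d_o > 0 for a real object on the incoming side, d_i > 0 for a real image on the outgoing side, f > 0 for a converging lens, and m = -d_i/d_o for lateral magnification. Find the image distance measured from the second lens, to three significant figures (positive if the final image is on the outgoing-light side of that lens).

First lens: d_i1 = 1/(1/6.5 - 1/10.5) = 17.062 cm.
Object distance for lens 2: d_o2 = 40 - 17.062 = 22.938 cm.
Second lens: d_i2 = 1/(1/10 - 1/(22.938)) = 17.729 cm.

17.7 cm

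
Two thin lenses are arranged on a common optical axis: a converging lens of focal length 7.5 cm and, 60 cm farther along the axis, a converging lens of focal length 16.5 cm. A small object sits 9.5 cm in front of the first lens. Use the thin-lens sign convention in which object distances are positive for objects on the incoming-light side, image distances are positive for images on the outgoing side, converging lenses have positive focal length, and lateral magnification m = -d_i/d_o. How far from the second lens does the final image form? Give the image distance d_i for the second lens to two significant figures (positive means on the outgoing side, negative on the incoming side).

51 cm

First lens: d_i1 = 1/(1/7.5 - 1/9.5) = 35.625 cm.
The intermediate image is 35.625 cm to the right of lens 1, so d_o2 = L - d_i1 = 60 - 35.625 = 24.375 cm.
Second lens: d_i2 = 1/(1/16.5 - 1/(24.375)) = 51.071 cm.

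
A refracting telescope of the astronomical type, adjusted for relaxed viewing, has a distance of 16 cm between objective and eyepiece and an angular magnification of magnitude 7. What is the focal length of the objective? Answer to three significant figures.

14.0 cm

In normal adjustment the tube length equals f_obj + f_eye and |M| = f_obj/f_eye.
So f_obj = 7 f_eye and 7 f_eye + f_eye = 16 cm, giving f_eye = 16/8 = 2.000 cm and f_obj = 14.000 cm.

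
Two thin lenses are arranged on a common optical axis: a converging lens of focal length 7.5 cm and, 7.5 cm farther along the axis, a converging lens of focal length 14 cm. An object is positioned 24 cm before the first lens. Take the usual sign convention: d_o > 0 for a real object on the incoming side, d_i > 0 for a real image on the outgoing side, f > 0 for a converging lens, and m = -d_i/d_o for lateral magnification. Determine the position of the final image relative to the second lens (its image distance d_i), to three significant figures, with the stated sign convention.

Lens 1: 1/d_i1 = 1/f_1 - 1/d_o1 = 1/7.5 - 1/24 = 0.09167 cm^-1, so d_i1 = 10.909 cm.
This image would form 10.909 cm past lens 1, i.e. 3.409 cm beyond lens 2, so it is a virtual object for lens 2: d_o2 = 7.5 - 10.909 = -3.409 cm.
Lens 2: 1/d_i2 = 1/f_2 - 1/d_o2 = 1/14 - 1/(-3.409) = 0.36476 cm^-1, so d_i2 = 2.742 cm.

2.74 cm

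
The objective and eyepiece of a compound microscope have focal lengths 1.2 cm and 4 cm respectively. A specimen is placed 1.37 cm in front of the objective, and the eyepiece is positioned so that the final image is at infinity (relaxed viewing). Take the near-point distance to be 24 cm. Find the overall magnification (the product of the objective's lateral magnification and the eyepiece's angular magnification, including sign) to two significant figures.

Objective: 1/d_i = 1/f_obj - 1/d_o = 1/1.2 - 1/1.37 = 0.10341 cm^-1, so d_i = 9.671 cm.
m_obj = -d_i/d_o = -9.671/1.37 = -7.059.
Eyepiece angular magnification (image at infinity): M_eye = D/f_e = 24/4 = 6.000.
Overall M = m_obj x M_eye = (-7.059)(6.000) = -42.35.

-42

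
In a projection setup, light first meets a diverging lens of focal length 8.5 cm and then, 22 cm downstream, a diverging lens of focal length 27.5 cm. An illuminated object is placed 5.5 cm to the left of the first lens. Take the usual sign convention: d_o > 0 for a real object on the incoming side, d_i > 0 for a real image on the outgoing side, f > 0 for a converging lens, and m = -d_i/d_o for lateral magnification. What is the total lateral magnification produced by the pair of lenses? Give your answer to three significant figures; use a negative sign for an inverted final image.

First lens: d_i1 = 1/(1/(-8.5) - 1/5.5) = -3.339 cm.
m_1 = -(-3.339)/5.5 = 0.6071.
The intermediate image is virtual, 3.339 cm to the left of lens 1, so d_o2 = L - d_i1 = 22 - (-3.339) = 25.339 cm.
Second lens: d_i2 = 1/(1/(-27.5) - 1/(25.339)) = -13.188 cm.
m_2 = -(-13.188)/(25.339) = 0.5204.
Overall magnification: m = m_1 m_2 = 0.3160.

0.316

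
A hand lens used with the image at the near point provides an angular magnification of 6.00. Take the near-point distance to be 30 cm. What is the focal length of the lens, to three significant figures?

For the image at the near point, M = 1 + D/f.
f = D/(M - 1) = 30/(6.0 - 1) = 6.000 cm.

6.00 cm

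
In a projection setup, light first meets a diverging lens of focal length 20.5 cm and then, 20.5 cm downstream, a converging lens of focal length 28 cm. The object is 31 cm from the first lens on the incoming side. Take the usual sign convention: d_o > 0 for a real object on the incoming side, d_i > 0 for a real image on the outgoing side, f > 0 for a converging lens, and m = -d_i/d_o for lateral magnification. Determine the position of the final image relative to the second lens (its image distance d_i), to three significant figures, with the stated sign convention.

Lens 1: 1/d_i1 = 1/f_1 - 1/d_o1 = 1/(-20.5) - 1/31 = -0.08104 cm^-1, so d_i1 = -12.340 cm.
With d_i1 < 0 the first image is virtual and lies on the object side; the object distance for lens 2 is d_o2 = 20.5 - (-12.340) = 32.840 cm.
Lens 2: 1/d_i2 = 1/f_2 - 1/d_o2 = 1/28 - 1/(32.840) = 0.00526 cm^-1, so d_i2 = 189.990 cm.

190 cm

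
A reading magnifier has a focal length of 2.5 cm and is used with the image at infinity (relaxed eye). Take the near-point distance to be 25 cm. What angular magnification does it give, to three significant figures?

M = D/f = 25/2.5 = 10.000.

10.0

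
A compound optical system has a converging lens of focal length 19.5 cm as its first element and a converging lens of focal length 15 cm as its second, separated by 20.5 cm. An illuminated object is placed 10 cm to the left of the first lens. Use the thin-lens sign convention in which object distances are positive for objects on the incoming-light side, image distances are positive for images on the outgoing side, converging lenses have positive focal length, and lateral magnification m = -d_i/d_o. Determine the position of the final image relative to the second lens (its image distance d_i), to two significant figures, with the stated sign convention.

Lens 1: 1/d_i1 = 1/f_1 - 1/d_o1 = 1/19.5 - 1/10 = -0.04872 cm^-1, so d_i1 = -20.526 cm.
The intermediate image is virtual, 20.526 cm to the left of lens 1, so d_o2 = L - d_i1 = 20.5 - (-20.526) = 41.026 cm.
Lens 2: 1/d_i2 = 1/f_2 - 1/d_o2 = 1/15 - 1/(41.026) = 0.04229 cm^-1, so d_i2 = 23.645 cm.

24 cm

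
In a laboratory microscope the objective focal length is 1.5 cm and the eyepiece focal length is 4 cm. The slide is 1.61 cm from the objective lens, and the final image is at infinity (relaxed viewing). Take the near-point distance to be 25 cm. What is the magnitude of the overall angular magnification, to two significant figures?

85

Objective: 1/d_i = 1/f_obj - 1/d_o = 1/1.5 - 1/1.61 = 0.04555 cm^-1, so d_i = 21.955 cm.
m_obj = -d_i/d_o = -21.955/1.61 = -13.636.
Eyepiece angular magnification (image at infinity): M_eye = D/f_e = 25/4 = 6.250.
Overall M = m_obj x M_eye = (-13.636)(6.250) = -85.23.
|M| = 85.23.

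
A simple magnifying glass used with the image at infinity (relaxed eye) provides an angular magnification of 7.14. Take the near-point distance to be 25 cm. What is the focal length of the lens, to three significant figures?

3.50 cm

For the image at infinity, M = D/f.
f = D/M = 25/7.14 = 3.501 cm.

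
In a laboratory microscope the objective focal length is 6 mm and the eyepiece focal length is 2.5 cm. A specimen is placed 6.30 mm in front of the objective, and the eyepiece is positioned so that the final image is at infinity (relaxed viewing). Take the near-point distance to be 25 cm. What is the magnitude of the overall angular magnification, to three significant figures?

200

Convert to cm: f_obj = 6 mm = 0.6 cm; d_o = 6.30 mm = 0.63 cm.
Objective: 1/d_i = 1/f_obj - 1/d_o = 1/0.6 - 1/0.63 = 0.07937 cm^-1, so d_i = 12.600 cm.
m_obj = -d_i/d_o = -12.600/0.63 = -20.000.
Eyepiece angular magnification (image at infinity): M_eye = D/f_e = 25/2.5 = 10.000.
Overall M = m_obj x M_eye = (-20.000)(10.000) = -200.00.
|M| = 200.00.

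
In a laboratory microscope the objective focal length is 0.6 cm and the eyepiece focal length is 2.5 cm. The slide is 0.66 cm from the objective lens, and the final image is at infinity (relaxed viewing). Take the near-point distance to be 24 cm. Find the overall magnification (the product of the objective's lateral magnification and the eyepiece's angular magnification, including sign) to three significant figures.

Objective: 1/d_i = 1/f_obj - 1/d_o = 1/0.6 - 1/0.66 = 0.15152 cm^-1, so d_i = 6.600 cm.
m_obj = -d_i/d_o = -6.600/0.66 = -10.000.
Eyepiece angular magnification (image at infinity): M_eye = D/f_e = 24/2.5 = 9.600.
Overall M = m_obj x M_eye = (-10.000)(9.600) = -96.00.

-96.0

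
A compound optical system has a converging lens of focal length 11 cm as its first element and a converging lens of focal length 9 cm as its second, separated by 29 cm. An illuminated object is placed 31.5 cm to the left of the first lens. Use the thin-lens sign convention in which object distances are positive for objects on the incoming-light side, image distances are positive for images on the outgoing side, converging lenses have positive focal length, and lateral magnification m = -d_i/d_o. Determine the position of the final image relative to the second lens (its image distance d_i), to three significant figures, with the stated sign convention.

35.1 cm

Applying the thin-lens equation to the first lens, 1/11 = 1/31.5 + 1/d_i1, which gives d_i1 = 16.902 cm.
The intermediate image is 16.902 cm to the right of lens 1, so d_o2 = L - d_i1 = 29 - 16.902 = 12.098 cm.
Applying the thin-lens equation again with f_2 = 9 cm and d_o2 = 12.098 cm gives d_i2 = 35.150 cm.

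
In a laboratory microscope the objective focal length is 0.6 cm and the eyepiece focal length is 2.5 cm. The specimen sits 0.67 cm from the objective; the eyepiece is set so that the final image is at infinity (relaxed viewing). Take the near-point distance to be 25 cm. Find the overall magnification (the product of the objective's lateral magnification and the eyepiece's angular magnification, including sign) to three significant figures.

-85.7

Objective: 1/d_i = 1/f_obj - 1/d_o = 1/0.6 - 1/0.67 = 0.17413 cm^-1, so d_i = 5.743 cm.
m_obj = -d_i/d_o = -5.743/0.67 = -8.571.
Eyepiece angular magnification (image at infinity): M_eye = D/f_e = 25/2.5 = 10.000.
Overall M = m_obj x M_eye = (-8.571)(10.000) = -85.71.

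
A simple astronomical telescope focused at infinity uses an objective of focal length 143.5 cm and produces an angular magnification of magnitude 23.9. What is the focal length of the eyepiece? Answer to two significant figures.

|M| = f_obj/f_eye, so f_eye = f_obj/|M| = 143.5/23.9 = 6.004 cm.

6.0 cm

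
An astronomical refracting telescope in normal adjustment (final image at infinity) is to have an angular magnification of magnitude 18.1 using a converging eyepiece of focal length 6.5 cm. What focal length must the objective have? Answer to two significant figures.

120 cm

|M| = f_obj/|f_eye|, so f_obj = |M| x |f_eye| = 18.1 x 6.5 = 117.650 cm.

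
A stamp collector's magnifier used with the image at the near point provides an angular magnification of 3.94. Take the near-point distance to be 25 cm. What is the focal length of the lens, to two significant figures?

8.5 cm

For the image at the near point, M = 1 + D/f.
f = D/(M - 1) = 25/(3.94 - 1) = 8.503 cm.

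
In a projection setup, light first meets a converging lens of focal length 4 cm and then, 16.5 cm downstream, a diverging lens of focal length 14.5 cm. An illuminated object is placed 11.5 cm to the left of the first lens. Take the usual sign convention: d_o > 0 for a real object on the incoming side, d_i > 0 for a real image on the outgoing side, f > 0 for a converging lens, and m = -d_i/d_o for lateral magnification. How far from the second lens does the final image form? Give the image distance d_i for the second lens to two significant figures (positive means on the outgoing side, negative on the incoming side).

-6.0 cm

Lens 1: 1/d_i1 = 1/f_1 - 1/d_o1 = 1/4 - 1/11.5 = 0.16304 cm^-1, so d_i1 = 6.133 cm.
Object distance for lens 2: d_o2 = 16.5 - 6.133 = 10.367 cm.
Lens 2: 1/d_i2 = 1/f_2 - 1/d_o2 = 1/(-14.5) - 1/(10.367) = -0.16543 cm^-1, so d_i2 = -6.045 cm.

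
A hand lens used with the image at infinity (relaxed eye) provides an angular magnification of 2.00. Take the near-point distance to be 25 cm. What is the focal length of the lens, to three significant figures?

For the image at infinity, M = D/f.
f = D/M = 25/2.0 = 12.500 cm.

12.5 cm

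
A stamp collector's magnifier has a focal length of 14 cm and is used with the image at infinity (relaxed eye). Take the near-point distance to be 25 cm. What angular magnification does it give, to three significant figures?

1.79

M = D/f = 25/14 = 1.786.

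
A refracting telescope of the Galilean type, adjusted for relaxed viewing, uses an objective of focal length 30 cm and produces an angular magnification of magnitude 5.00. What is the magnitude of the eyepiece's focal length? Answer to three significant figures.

6.00 cm

|M| = f_obj/|f_eye|, so |f_eye| = f_obj/|M| = 30/5.0 = 6.000 cm.
(The eyepiece is diverging, so its signed focal length is -6.000 cm.)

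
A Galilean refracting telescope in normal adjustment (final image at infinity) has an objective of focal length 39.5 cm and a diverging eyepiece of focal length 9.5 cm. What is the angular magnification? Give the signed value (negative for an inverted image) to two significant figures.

4.2

M = -f_obj/f_eye = -39.5/(-9.5) = 4.158.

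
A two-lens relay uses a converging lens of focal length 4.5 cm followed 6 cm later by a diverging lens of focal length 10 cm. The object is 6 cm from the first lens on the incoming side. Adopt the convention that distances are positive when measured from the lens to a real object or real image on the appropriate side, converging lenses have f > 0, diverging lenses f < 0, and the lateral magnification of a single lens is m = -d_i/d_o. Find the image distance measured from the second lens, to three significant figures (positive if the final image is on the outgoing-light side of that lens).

Lens 1: 1/d_i1 = 1/f_1 - 1/d_o1 = 1/4.5 - 1/6 = 0.05556 cm^-1, so d_i1 = 18.000 cm.
This image would form 18.000 cm past lens 1, i.e. 12.000 cm beyond lens 2, so it is a virtual object for lens 2: d_o2 = 6 - 18.000 = -12.000 cm.
Lens 2: 1/d_i2 = 1/f_2 - 1/d_o2 = 1/(-10) - 1/(-12.000) = -0.01667 cm^-1, so d_i2 = -60.000 cm.

-60.0 cm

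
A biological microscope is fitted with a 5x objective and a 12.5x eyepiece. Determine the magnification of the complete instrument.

The overall magnification of a compound microscope is the product of the objective and eyepiece magnifications:
M = M_obj x M_eye = 5 x 12.5 = 62.5.

62.5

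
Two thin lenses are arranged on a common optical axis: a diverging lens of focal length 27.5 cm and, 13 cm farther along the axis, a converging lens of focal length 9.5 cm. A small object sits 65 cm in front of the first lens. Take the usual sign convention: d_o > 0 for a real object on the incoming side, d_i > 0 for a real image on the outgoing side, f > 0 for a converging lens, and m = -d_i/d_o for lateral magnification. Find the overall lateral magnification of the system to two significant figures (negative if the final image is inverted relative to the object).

-0.12

Lens 1: 1/d_i1 = 1/f_1 - 1/d_o1 = 1/(-27.5) - 1/65 = -0.05175 cm^-1, so d_i1 = -19.324 cm.
m_1 = -(-19.324)/65 = 0.2973.
The intermediate image is virtual, 19.324 cm to the left of lens 1, so d_o2 = L - d_i1 = 13 - (-19.324) = 32.324 cm.
Lens 2: 1/d_i2 = 1/f_2 - 1/d_o2 = 1/9.5 - 1/(32.324) = 0.07433 cm^-1, so d_i2 = 13.454 cm.
m_2 = -(13.454)/(32.324) = -0.4162.
The system's lateral magnification is m_1 m_2 = (0.2973)(-0.4162) = -0.1237.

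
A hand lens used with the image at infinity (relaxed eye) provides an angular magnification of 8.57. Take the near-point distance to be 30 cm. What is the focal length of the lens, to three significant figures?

3.50 cm

For the image at infinity, M = D/f.
f = D/M = 30/8.57 = 3.501 cm.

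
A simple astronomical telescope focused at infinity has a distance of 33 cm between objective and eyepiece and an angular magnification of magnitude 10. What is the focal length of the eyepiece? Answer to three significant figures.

In normal adjustment the tube length equals f_obj + f_eye and |M| = f_obj/f_eye.
So f_obj = 10 f_eye and 10 f_eye + f_eye = 33 cm, giving f_eye = 33/11 = 3.000 cm and f_obj = 30.000 cm.

3.00 cm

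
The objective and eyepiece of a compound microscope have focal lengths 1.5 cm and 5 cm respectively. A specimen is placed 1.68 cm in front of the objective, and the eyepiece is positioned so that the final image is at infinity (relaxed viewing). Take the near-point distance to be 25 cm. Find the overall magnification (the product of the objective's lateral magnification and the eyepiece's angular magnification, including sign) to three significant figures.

-41.7

Objective: 1/d_i = 1/f_obj - 1/d_o = 1/1.5 - 1/1.68 = 0.07143 cm^-1, so d_i = 14.000 cm.
m_obj = -d_i/d_o = -14.000/1.68 = -8.333.
Eyepiece angular magnification (image at infinity): M_eye = D/f_e = 25/5 = 5.000.
Overall M = m_obj x M_eye = (-8.333)(5.000) = -41.67.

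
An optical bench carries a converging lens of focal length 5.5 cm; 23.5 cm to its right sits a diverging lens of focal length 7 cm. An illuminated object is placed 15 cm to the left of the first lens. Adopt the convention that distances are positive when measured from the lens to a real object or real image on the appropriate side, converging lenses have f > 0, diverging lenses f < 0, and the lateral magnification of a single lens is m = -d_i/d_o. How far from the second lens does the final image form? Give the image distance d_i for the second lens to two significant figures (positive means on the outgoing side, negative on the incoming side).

Lens 1: 1/d_i1 = 1/f_1 - 1/d_o1 = 1/5.5 - 1/15 = 0.11515 cm^-1, so d_i1 = 8.684 cm.
The intermediate image is 8.684 cm to the right of lens 1, so d_o2 = L - d_i1 = 23.5 - 8.684 = 14.816 cm.
Lens 2: 1/d_i2 = 1/f_2 - 1/d_o2 = 1/(-7) - 1/(14.816) = -0.21035 cm^-1, so d_i2 = -4.754 cm.

-4.8 cm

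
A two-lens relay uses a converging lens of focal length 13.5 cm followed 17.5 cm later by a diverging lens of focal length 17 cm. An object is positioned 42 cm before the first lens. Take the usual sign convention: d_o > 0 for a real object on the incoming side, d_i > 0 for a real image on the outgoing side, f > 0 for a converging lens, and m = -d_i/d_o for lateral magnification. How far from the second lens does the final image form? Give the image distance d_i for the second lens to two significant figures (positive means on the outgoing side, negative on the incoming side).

2.8 cm

Applying the thin-lens equation to the first lens, 1/13.5 = 1/42 + 1/d_i1, which gives d_i1 = 19.895 cm.
This image would form 19.895 cm past lens 1, i.e. 2.395 cm beyond lens 2, so it is a virtual object for lens 2: d_o2 = 17.5 - 19.895 = -2.395 cm.
Applying the thin-lens equation again with f_2 = -17 cm and d_o2 = -2.395 cm gives d_i2 = 2.787 cm.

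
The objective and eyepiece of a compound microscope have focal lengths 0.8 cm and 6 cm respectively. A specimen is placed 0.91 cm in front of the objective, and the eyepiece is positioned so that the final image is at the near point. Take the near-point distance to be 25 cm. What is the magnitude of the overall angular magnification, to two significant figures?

38

Objective: 1/d_i = 1/f_obj - 1/d_o = 1/0.8 - 1/0.91 = 0.15110 cm^-1, so d_i = 6.618 cm.
m_obj = -d_i/d_o = -6.618/0.91 = -7.273.
Eyepiece angular magnification (image at near point): M_eye = 1 + D/f_e = 1 + 25/6 = 5.167.
Overall M = m_obj x M_eye = (-7.273)(5.167) = -37.58.
|M| = 37.58.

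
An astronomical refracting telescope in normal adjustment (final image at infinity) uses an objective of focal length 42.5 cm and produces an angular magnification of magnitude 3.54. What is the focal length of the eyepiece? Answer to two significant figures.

12 cm

|M| = f_obj/f_eye, so f_eye = f_obj/|M| = 42.5/3.54 = 12.006 cm.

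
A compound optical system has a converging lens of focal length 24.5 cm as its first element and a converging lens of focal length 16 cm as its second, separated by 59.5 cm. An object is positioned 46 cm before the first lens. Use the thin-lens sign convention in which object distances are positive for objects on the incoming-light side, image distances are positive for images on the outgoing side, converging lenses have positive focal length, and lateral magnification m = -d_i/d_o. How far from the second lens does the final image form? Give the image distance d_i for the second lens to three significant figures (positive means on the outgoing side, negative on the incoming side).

-12.7 cm

First lens: d_i1 = 1/(1/24.5 - 1/46) = 52.419 cm.
The intermediate image is 52.419 cm to the right of lens 1, so d_o2 = L - d_i1 = 59.5 - 52.419 = 7.081 cm.
Second lens: d_i2 = 1/(1/16 - 1/(7.081)) = -12.704 cm.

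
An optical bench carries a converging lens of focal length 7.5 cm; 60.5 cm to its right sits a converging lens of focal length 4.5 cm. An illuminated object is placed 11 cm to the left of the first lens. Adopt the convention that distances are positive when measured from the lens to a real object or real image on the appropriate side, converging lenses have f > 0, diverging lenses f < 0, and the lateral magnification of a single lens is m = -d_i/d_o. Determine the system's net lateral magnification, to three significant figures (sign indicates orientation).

Applying the thin-lens equation to the first lens, 1/7.5 = 1/11 + 1/d_i1, which gives d_i1 = 23.571 cm.
Its lateral magnification is m_1 = -d_i1/d_o1 = -(23.571)/11 = -2.1429.
The intermediate image is 23.571 cm to the right of lens 1, so d_o2 = L - d_i1 = 60.5 - 23.571 = 36.929 cm.
Applying the thin-lens equation again with f_2 = 4.5 cm and d_o2 = 36.929 cm gives d_i2 = 5.124 cm.
m_2 = -(5.124)/(36.929) = -0.1388.
The system's lateral magnification is m_1 m_2 = (-2.1429)(-0.1388) = 0.2974.

0.297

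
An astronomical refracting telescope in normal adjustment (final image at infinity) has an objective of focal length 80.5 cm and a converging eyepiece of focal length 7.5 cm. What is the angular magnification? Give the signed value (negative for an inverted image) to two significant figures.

-11

M = -f_obj/f_eye = -80.5/(7.5) = -10.733.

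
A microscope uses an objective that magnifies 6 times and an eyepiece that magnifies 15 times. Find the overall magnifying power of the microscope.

90

The overall magnification of a compound microscope is the product of the objective and eyepiece magnifications:
M = M_obj x M_eye = 6 x 15 = 90.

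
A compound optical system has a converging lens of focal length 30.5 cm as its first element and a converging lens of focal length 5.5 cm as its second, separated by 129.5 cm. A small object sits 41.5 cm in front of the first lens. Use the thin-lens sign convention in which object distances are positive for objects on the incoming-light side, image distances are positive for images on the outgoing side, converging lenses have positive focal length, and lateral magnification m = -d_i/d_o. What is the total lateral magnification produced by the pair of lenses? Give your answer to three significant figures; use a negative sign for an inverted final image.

1.71

First lens: d_i1 = 1/(1/30.5 - 1/41.5) = 115.068 cm.
m_1 = -(115.068)/41.5 = -2.7727.
The intermediate image is 115.068 cm to the right of lens 1, so d_o2 = L - d_i1 = 129.5 - 115.068 = 14.432 cm.
Second lens: d_i2 = 1/(1/5.5 - 1/(14.432)) = 8.887 cm.
m_2 = -(8.887)/(14.432) = -0.6158.
The system's lateral magnification is m_1 m_2 = (-2.7727)(-0.6158) = 1.7074.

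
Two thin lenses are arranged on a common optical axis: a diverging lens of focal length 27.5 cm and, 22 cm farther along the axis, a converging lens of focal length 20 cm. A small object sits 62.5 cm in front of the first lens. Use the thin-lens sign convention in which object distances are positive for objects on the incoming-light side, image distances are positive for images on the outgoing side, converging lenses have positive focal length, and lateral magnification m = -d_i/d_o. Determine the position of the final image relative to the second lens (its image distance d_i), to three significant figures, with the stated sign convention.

39.0 cm

Lens 1: 1/d_i1 = 1/f_1 - 1/d_o1 = 1/(-27.5) - 1/62.5 = -0.05236 cm^-1, so d_i1 = -19.097 cm.
The intermediate image is virtual, 19.097 cm to the left of lens 1, so d_o2 = L - d_i1 = 22 - (-19.097) = 41.097 cm.
Lens 2: 1/d_i2 = 1/f_2 - 1/d_o2 = 1/20 - 1/(41.097) = 0.02567 cm^-1, so d_i2 = 38.960 cm.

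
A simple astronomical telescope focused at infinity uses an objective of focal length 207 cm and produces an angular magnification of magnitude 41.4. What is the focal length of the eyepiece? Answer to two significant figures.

5.0 cm

|M| = f_obj/f_eye, so f_eye = f_obj/|M| = 207/41.4 = 5.000 cm.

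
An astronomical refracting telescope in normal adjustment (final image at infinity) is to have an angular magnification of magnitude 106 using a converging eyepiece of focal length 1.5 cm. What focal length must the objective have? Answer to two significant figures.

|M| = f_obj/|f_eye|, so f_obj = |M| x |f_eye| = 106.0 x 1.5 = 159.000 cm.

160 cm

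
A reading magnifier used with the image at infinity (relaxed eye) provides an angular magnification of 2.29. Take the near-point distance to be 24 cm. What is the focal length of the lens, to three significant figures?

10.5 cm

For the image at infinity, M = D/f.
f = D/M = 24/2.29 = 10.480 cm.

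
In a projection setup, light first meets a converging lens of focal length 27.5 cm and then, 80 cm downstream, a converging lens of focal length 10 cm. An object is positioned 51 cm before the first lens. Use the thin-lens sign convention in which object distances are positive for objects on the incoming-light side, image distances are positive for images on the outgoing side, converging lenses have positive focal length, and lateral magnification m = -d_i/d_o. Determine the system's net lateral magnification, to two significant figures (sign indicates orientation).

Lens 1: 1/d_i1 = 1/f_1 - 1/d_o1 = 1/27.5 - 1/51 = 0.01676 cm^-1, so d_i1 = 59.681 cm.
m_1 = -(59.681)/51 = -1.1702.
Object distance for lens 2: d_o2 = 80 - 59.681 = 20.319 cm.
Lens 2: 1/d_i2 = 1/f_2 - 1/d_o2 = 1/10 - 1/(20.319) = 0.05079 cm^-1, so d_i2 = 19.691 cm.
m_2 = -(19.691)/(20.319) = -0.9691.
Overall magnification: m = m_1 m_2 = 1.1340.

1.1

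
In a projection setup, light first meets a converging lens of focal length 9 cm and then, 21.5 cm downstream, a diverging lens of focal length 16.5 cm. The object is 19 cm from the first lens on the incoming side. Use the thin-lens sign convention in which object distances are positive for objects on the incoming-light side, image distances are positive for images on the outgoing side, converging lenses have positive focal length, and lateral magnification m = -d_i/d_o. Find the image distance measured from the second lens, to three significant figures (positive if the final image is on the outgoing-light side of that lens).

-3.47 cm

First lens: d_i1 = 1/(1/9 - 1/19) = 17.100 cm.
Object distance for lens 2: d_o2 = 21.5 - 17.100 = 4.400 cm.
Second lens: d_i2 = 1/(1/(-16.5) - 1/(4.400)) = -3.474 cm.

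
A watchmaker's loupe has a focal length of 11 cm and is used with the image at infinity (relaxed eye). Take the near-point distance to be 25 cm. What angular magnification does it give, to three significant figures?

2.27

M = D/f = 25/11 = 2.273.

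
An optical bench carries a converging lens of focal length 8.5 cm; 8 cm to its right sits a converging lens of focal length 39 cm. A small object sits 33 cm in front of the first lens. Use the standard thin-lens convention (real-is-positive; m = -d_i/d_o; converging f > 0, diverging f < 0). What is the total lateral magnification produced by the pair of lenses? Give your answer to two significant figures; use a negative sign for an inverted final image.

First lens: d_i1 = 1/(1/8.5 - 1/33) = 11.449 cm.
m_1 = -(11.449)/33 = -0.3469.
Since 11.449 cm > 8 cm, the first image lies past the second lens and serves as a virtual object: d_o2 = L - d_i1 = -3.449 cm.
Second lens: d_i2 = 1/(1/39 - 1/(-3.449)) = 3.169 cm.
m_2 = -(3.169)/(-3.449) = 0.9187.
Overall magnification: m = m_1 m_2 = -0.3188.

-0.32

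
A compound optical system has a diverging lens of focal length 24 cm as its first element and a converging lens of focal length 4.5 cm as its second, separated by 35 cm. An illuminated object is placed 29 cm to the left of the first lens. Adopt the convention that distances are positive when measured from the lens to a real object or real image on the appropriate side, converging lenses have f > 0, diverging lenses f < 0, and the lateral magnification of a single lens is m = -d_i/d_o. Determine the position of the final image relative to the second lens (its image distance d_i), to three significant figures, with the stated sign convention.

First lens: d_i1 = 1/(1/(-24) - 1/29) = -13.132 cm.
The intermediate image is virtual, 13.132 cm to the left of lens 1, so d_o2 = L - d_i1 = 35 - (-13.132) = 48.132 cm.
Second lens: d_i2 = 1/(1/4.5 - 1/(48.132)) = 4.964 cm.

4.96 cm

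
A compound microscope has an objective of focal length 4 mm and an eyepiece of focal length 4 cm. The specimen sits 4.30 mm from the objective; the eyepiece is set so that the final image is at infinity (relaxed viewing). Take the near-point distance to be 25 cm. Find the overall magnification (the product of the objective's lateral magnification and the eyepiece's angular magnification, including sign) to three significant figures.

Convert to cm: f_obj = 4 mm = 0.4 cm; d_o = 4.30 mm = 0.43 cm.
Objective: 1/d_i = 1/f_obj - 1/d_o = 1/0.4 - 1/0.43 = 0.17442 cm^-1, so d_i = 5.733 cm.
m_obj = -d_i/d_o = -5.733/0.43 = -13.333.
Eyepiece angular magnification (image at infinity): M_eye = D/f_e = 25/4 = 6.250.
Overall M = m_obj x M_eye = (-13.333)(6.250) = -83.33.

-83.3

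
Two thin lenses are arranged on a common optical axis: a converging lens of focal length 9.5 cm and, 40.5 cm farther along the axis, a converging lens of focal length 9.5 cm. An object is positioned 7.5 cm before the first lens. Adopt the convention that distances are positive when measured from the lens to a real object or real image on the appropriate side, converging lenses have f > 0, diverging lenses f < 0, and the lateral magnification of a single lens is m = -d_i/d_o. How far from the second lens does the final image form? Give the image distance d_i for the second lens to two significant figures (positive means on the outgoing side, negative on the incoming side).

First lens: d_i1 = 1/(1/9.5 - 1/7.5) = -35.625 cm.
With d_i1 < 0 the first image is virtual and lies on the object side; the object distance for lens 2 is d_o2 = 40.5 - (-35.625) = 76.125 cm.
Second lens: d_i2 = 1/(1/9.5 - 1/(76.125)) = 10.855 cm.

11 cm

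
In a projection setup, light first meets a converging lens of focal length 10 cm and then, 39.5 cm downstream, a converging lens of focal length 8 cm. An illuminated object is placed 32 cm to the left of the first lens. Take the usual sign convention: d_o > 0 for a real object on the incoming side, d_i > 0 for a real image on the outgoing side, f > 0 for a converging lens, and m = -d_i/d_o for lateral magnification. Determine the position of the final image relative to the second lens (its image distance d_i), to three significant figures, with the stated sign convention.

11.8 cm

Applying the thin-lens equation to the first lens, 1/10 = 1/32 + 1/d_i1, which gives d_i1 = 14.545 cm.
That image sits 24.955 cm in front of the second lens, so d_o2 = 24.955 cm.
Applying the thin-lens equation again with f_2 = 8 cm and d_o2 = 24.955 cm gives d_i2 = 11.775 cm.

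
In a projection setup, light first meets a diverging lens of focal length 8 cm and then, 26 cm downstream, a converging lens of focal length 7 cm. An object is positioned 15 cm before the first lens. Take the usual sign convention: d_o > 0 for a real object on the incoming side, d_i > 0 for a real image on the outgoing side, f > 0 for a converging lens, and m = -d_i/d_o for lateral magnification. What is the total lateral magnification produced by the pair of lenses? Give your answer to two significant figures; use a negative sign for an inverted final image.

Applying the thin-lens equation to the first lens, 1/(-8) = 1/15 + 1/d_i1, which gives d_i1 = -5.217 cm.
Its lateral magnification is m_1 = -d_i1/d_o1 = -(-5.217)/15 = 0.3478.
With d_i1 < 0 the first image is virtual and lies on the object side; the object distance for lens 2 is d_o2 = 26 - (-5.217) = 31.217 cm.
Applying the thin-lens equation again with f_2 = 7 cm and d_o2 = 31.217 cm gives d_i2 = 9.023 cm.
m_2 = -(9.023)/(31.217) = -0.2890.
Overall magnification: m = m_1 m_2 = -0.1005.

-0.10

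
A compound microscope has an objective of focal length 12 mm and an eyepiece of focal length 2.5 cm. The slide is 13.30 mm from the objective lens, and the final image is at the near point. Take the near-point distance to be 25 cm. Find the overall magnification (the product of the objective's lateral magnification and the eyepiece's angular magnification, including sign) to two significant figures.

-100

Convert to cm: f_obj = 12 mm = 1.2 cm; d_o = 13.30 mm = 1.33 cm.
Objective: 1/d_i = 1/f_obj - 1/d_o = 1/1.2 - 1/1.33 = 0.08145 cm^-1, so d_i = 12.277 cm.
m_obj = -d_i/d_o = -12.277/1.33 = -9.231.
Eyepiece angular magnification (image at near point): M_eye = 1 + D/f_e = 1 + 25/2.5 = 11.000.
Overall M = m_obj x M_eye = (-9.231)(11.000) = -101.54.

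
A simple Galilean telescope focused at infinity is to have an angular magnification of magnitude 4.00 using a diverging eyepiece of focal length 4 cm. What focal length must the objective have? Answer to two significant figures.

|M| = f_obj/|f_eye|, so f_obj = |M| x |f_eye| = 4.0 x 4 = 16.000 cm.

16 cm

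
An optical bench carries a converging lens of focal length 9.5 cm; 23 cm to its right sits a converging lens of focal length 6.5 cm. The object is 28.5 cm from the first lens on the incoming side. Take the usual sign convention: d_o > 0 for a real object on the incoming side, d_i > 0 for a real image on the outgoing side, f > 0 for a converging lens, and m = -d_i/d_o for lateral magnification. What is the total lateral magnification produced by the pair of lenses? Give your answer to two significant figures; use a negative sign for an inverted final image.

Applying the thin-lens equation to the first lens, 1/9.5 = 1/28.5 + 1/d_i1, which gives d_i1 = 14.250 cm.
Its lateral magnification is m_1 = -d_i1/d_o1 = -(14.250)/28.5 = -0.5000.
Object distance for lens 2: d_o2 = 23 - 14.250 = 8.750 cm.
Applying the thin-lens equation again with f_2 = 6.5 cm and d_o2 = 8.750 cm gives d_i2 = 25.278 cm.
m_2 = -(25.278)/(8.750) = -2.8889.
The system's lateral magnification is m_1 m_2 = (-0.5000)(-2.8889) = 1.4444.

1.4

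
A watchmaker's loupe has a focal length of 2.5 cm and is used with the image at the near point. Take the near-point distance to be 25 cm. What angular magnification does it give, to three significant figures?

11.0

M = 1 + D/f = 1 + 25/2.5 = 11.000.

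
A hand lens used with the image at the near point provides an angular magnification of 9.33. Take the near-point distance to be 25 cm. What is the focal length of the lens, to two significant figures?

For the image at the near point, M = 1 + D/f.
f = D/(M - 1) = 25/(9.33 - 1) = 3.001 cm.

3.0 cm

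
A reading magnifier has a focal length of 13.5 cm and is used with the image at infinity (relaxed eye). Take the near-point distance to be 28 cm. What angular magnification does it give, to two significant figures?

2.1

M = D/f = 28/13.5 = 2.074.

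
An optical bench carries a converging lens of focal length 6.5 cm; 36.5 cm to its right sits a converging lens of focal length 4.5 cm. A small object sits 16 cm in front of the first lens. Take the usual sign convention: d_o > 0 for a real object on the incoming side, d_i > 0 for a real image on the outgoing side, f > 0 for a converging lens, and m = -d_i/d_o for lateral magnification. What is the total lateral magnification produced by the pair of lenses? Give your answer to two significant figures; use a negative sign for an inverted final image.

0.15

Applying the thin-lens equation to the first lens, 1/6.5 = 1/16 + 1/d_i1, which gives d_i1 = 10.947 cm.
Its lateral magnification is m_1 = -d_i1/d_o1 = -(10.947)/16 = -0.6842.
Object distance for lens 2: d_o2 = 36.5 - 10.947 = 25.553 cm.
Applying the thin-lens equation again with f_2 = 4.5 cm and d_o2 = 25.553 cm gives d_i2 = 5.462 cm.
m_2 = -(5.462)/(25.553) = -0.2137.
Total m = m_1 x m_2 = (-0.6842)(-0.2137) = 0.1462.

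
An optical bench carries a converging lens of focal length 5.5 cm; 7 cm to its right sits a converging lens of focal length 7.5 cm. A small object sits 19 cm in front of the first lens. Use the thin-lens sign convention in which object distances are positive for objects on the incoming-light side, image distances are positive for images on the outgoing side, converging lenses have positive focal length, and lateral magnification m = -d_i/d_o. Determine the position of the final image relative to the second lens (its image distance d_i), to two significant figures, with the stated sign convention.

Applying the thin-lens equation to the first lens, 1/5.5 = 1/19 + 1/d_i1, which gives d_i1 = 7.741 cm.
Since 7.741 cm > 7 cm, the first image lies past the second lens and serves as a virtual object: d_o2 = L - d_i1 = -0.741 cm.
Applying the thin-lens equation again with f_2 = 7.5 cm and d_o2 = -0.741 cm gives d_i2 = 0.674 cm.

0.67 cm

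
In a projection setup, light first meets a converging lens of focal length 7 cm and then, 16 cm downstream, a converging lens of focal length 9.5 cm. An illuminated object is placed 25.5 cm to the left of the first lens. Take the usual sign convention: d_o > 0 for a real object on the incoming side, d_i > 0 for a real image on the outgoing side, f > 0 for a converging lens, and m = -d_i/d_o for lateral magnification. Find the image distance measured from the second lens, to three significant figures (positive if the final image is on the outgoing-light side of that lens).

-19.2 cm

First lens: d_i1 = 1/(1/7 - 1/25.5) = 9.649 cm.
That image sits 6.351 cm in front of the second lens, so d_o2 = 6.351 cm.
Second lens: d_i2 = 1/(1/9.5 - 1/(6.351)) = -19.163 cm.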